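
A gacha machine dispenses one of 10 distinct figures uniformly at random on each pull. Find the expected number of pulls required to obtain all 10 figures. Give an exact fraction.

After i distinct types are collected, each trial gives a new one with probability (10−i)/10, so the expected wait for the next new type is 10/(10−i).
E = 10/10 + 10/9 + 10/8 + 10/7 + 10/6 + 10/5 + 10/4 + 10/3 + 10/2 + 10/1 = 7381/252.

7381/252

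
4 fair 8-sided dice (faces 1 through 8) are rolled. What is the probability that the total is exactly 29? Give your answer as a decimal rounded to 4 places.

There are 8^4 = 4096 equally likely outcomes.
The number of ordered 4-tuples from {1,…,8} summing to 29 is 20.
P(sum = 29) = 20/4096 = 5/1024 ≈ 0.0049.

0.0049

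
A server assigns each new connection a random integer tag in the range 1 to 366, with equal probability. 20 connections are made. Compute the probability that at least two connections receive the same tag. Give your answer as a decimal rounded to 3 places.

It's easier to compute the probability that all 20 are distinct.
P(all distinct) = 366/366 · 365/366 · ··· · 347/366 ≈ 0.589.
So the probability of at least one match is 1 − 0.589 = 0.411.

0.411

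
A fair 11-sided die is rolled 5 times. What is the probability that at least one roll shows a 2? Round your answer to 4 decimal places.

0.3791

P(no roll shows a 2) = (10/11)^5 ≈ 0.6209.
P(at least one) = 1 − 0.6209 = 0.3791.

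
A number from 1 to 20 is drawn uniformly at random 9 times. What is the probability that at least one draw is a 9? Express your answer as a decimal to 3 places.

0.370

P(no draw is a 9) = (19/20)^9 ≈ 0.630.
P(at least one) = 1 − 0.630 = 0.370.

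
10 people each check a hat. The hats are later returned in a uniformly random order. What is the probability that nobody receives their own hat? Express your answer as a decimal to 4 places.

This is the derangement probability: permutations of 10 with no fixed point.
D(10) = 10! · (1 − 1/1! + 1/2! − ··· + (−1)^10/10!) = 1334961.
P = 1334961/3628800 = 16481/44800 ≈ 0.3679.

0.3679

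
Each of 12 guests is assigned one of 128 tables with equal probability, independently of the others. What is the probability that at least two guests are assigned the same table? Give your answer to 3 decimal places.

It's easier to compute the probability that all 12 are distinct.
P(all distinct) = 128/128 · 127/128 · ··· · 117/128 ≈ 0.588.
So the probability of at least one match is 1 − 0.588 = 0.412.

0.412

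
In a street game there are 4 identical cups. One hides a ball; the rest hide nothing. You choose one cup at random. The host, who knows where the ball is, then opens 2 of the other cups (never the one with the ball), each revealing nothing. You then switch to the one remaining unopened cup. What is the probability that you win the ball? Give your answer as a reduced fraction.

Your original cup holds the ball with probability 1/4, so the other 3 collectively hold it with probability 3/4.
The host can always find 2 empty cups to open, so the reveals don't change that 3/4; it is now spread over the 1 remaining unopened cup.
P(win by switching) = (3/4) · (1/1) = 3/4.

3/4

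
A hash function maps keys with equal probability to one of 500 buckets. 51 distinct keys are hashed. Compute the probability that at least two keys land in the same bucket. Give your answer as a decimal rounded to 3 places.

It's easier to compute the probability that all 51 are distinct.
P(all distinct) = 500/500 · 499/500 · ··· · 450/500 ≈ 0.071.
So the probability of at least one match is 1 − 0.071 = 0.929.

0.929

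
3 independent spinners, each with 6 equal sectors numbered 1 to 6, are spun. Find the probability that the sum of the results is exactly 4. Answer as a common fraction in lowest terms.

1/72

There are 6^3 = 216 equally likely outcomes.
The number of ordered 3-tuples from {1,…,6} summing to 4 is 3.
P(sum = 4) = 3/216 = 1/72.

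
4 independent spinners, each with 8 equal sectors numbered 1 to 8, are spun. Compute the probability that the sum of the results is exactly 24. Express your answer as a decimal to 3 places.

0.039

There are 8^4 = 4096 equally likely outcomes.
The number of ordered 4-tuples from {1,…,8} summing to 24 is 161.
P(sum = 24) = 161/4096 ≈ 0.039.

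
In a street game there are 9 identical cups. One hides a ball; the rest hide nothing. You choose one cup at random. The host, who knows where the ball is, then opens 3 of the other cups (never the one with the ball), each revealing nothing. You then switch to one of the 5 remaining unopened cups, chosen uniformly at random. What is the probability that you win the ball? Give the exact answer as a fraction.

8/45

Your original cup holds the ball with probability 1/9, so the other 8 collectively hold it with probability 8/9.
The host can always find 3 empty cups to open, so the reveals don't change that 8/9; it is now spread over the 5 remaining unopened cups.
P(win by switching) = (8/9) · (1/5) = 8/45.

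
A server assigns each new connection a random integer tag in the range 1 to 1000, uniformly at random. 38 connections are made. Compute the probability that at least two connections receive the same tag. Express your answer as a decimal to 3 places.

0.509

It's easier to compute the probability that all 38 are distinct.
P(all distinct) = 1000/1000 · 999/1000 · ··· · 963/1000 ≈ 0.491.
So the probability of at least one match is 1 − 0.491 = 0.509.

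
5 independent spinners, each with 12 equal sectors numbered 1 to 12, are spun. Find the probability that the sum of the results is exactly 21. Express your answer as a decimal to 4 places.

There are 12^5 = 248832 equally likely outcomes.
The number of ordered 5-tuples from {1,…,12} summing to 21 is 4495.
P(sum = 21) = 4495/248832 ≈ 0.0181.

0.0181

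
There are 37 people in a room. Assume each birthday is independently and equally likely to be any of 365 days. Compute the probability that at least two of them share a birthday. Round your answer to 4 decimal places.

0.8487

It's easier to compute the probability that all 37 are distinct.
P(all distinct) = 365/365 · 364/365 · ··· · 329/365 ≈ 0.1513.
So the probability of at least one match is 1 − 0.1513 = 0.8487.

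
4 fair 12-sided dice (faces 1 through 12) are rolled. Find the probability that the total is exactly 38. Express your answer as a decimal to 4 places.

0.0138

There are 12^4 = 20736 equally likely outcomes.
The number of ordered 4-tuples from {1,…,12} summing to 38 is 286.
P(sum = 38) = 286/20736 = 143/10368 ≈ 0.0138.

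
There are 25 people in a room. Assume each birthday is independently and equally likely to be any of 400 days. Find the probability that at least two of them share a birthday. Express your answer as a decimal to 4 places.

0.5350

It's easier to compute the probability that all 25 are distinct.
P(all distinct) = 400/400 · 399/400 · ··· · 376/400 ≈ 0.4650.
So the probability of at least one match is 1 − 0.4650 = 0.5350.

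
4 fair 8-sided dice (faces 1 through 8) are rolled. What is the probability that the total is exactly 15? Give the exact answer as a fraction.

There are 8^4 = 4096 equally likely outcomes.
The number of ordered 4-tuples from {1,…,8} summing to 15 is 284.
P(sum = 15) = 284/4096 = 71/1024.

71/1024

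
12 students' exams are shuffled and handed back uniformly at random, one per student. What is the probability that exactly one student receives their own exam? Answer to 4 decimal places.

0.3679

Choose which one is fixed: C(12,1) = 12 ways.
The remaining 11 must have no fixed point: D(11) = 14684570.
P = 12·14684570/479001600 = 1468457/3991680 ≈ 0.3679.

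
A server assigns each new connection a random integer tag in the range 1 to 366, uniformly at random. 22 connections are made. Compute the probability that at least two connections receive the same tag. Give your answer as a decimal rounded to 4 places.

It's easier to compute the probability that all 22 are distinct.
P(all distinct) = 366/366 · 365/366 · ··· · 345/366 ≈ 0.5252.
So the probability of at least one match is 1 − 0.5252 = 0.4748.

0.4748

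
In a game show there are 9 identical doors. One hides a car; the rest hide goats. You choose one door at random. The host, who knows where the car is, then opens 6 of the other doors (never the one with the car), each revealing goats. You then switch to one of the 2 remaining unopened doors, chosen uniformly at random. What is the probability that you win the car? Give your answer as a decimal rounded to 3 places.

0.444

Your original door holds the car with probability 1/9, so the other 8 collectively hold it with probability 8/9.
The host can always find 6 empty doors to open, so the reveals don't change that 8/9; it is now spread over the 2 remaining unopened doors.
P(win by switching) = (8/9) · (1/2) = 4/9 ≈ 0.444.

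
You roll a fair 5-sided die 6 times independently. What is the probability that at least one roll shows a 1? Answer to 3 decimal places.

0.738

P(no roll shows a 1) = (4/5)^6 ≈ 0.262.
P(at least one) = 1 − 0.262 = 0.738.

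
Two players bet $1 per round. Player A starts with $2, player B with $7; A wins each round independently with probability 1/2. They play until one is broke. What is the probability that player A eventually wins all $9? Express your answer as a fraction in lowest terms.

With a fair step, P(i) = ½P(i−1) + ½P(i+1) with P(0)=0, P(9)=1 has the linear solution P(i) = i/9.
P(2) = 2/9.

2/9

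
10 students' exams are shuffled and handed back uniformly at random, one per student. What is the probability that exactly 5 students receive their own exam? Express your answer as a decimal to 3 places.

Choose which 5 of the 10 are fixed: C(10,5) = 252 ways.
The remaining 5 must have no fixed point: D(5) = 44.
P = 252·44/3628800 = 11/3600 ≈ 0.003.

0.003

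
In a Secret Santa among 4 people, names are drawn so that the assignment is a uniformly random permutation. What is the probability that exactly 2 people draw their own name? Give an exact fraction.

Choose which 2 of the 4 are fixed: C(4,2) = 6 ways.
The remaining 2 must have no fixed point: D(2) = 1.
P = 6·1/24 = 1/4.

1/4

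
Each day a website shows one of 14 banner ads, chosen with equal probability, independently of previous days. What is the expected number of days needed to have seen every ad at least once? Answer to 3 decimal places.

45.522

After i distinct types are collected, each trial gives a new one with probability (14−i)/14, so the expected wait for the next new type is 14/(14−i).
E = 14/14 + 14/13 + 14/12 + 14/11 + 14/10 + 14/9 + 14/8 + 14/7 + 14/6 + 14/5 + 14/4 + 14/3 + 14/2 + 14/1 = 1171733/25740 ≈ 45.522.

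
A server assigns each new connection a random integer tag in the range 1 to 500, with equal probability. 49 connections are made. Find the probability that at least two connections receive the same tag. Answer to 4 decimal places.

0.9121

It's easier to compute the probability that all 49 are distinct.
P(all distinct) = 500/500 · 499/500 · ··· · 452/500 ≈ 0.0879.
So the probability of at least one match is 1 − 0.0879 = 0.9121.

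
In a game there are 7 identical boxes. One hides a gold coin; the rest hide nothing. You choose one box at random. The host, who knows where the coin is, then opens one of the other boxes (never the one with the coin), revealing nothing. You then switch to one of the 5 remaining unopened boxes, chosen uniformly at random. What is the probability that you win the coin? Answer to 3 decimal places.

0.171

Your original box holds the coin with probability 1/7, so the other 6 collectively hold it with probability 6/7.
The host can always find an empty box to open, so this doesn't change that 6/7; it is now spread over the 5 remaining unopened boxes.
P(win by switching) = (6/7) · (1/5) = 6/35 ≈ 0.171.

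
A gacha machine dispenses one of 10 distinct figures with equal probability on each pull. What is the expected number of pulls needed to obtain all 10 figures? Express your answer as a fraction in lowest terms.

7381/252

After i distinct types are collected, each trial gives a new one with probability (10−i)/10, so the expected wait for the next new type is 10/(10−i).
E = 10/10 + 10/9 + 10/8 + 10/7 + 10/6 + 10/5 + 10/4 + 10/3 + 10/2 + 10/1 = 7381/252.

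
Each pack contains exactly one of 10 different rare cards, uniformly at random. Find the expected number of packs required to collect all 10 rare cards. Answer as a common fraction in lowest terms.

After i distinct types are collected, each trial gives a new one with probability (10−i)/10, so the expected wait for the next new type is 10/(10−i).
E = 10/10 + 10/9 + 10/8 + 10/7 + 10/6 + 10/5 + 10/4 + 10/3 + 10/2 + 10/1 = 7381/252.

7381/252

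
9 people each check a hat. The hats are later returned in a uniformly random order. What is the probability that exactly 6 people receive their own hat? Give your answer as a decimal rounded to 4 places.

0.0005

Choose which 6 of the 9 are fixed: C(9,6) = 84 ways.
The remaining 3 must have no fixed point: D(3) = 2.
P = 84·2/362880 = 1/2160 ≈ 0.0005.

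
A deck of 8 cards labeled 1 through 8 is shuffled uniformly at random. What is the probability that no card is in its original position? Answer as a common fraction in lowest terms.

2119/5760

This is the derangement probability: permutations of 8 with no fixed point.
D(8) = 8! · (1 − 1/1! + 1/2! − ··· + (−1)^8/8!) = 14833.
P = 14833/40320 = 2119/5760.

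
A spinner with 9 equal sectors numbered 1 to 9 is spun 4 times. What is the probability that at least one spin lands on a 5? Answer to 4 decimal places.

0.3757

P(no spin lands on a 5) = (8/9)^4 ≈ 0.6243.
P(at least one) = 1 − 0.6243 = 0.3757.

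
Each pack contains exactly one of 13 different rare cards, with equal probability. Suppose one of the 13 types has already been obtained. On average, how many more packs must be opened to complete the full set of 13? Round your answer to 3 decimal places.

40.342

Starting from 1 distinct type, each trial gives a new one with probability (13−i)/13 when i types are held, so the wait for the next new type is 13/(13−i).
E = 13/12 + 13/11 + 13/10 + 13/9 + 13/8 + 13/7 + 13/6 + 13/5 + 13/4 + 13/3 + 13/2 + 13/1 = 1118273/27720 ≈ 40.342.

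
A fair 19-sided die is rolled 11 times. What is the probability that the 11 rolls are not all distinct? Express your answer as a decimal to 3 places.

0.974

P(all 11 different) = 19/19 · 18/19 · ··· · 9/19 ≈ 0.026.
P(at least two equal) = 1 − 0.026 = 0.974.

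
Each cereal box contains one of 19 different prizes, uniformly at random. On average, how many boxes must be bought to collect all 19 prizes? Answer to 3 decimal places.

After i distinct types are collected, each trial gives a new one with probability (19−i)/19, so the expected wait for the next new type is 19/(19−i).
E = 19/19 + 19/18 + 19/17 + 19/16 + 19/15 + 19/14 + 19/13 + 19/12 + 19/11 + 19/10 + 19/9 + 19/8 + 19/7 + 19/6 + 19/5 + 19/4 + 19/3 + 19/2 + 19/1 = 275295799/4084080 ≈ 67.407.

67.407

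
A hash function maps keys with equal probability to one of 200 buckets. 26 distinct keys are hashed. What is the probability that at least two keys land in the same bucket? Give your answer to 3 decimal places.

It's easier to compute the probability that all 26 are distinct.
P(all distinct) = 200/200 · 199/200 · ··· · 175/200 ≈ 0.183.
So the probability of at least one match is 1 − 0.183 = 0.817.

0.817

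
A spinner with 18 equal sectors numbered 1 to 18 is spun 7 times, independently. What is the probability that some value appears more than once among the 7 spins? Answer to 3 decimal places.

0.738

P(all 7 different) = 18/18 · 17/18 · ··· · 12/18 ≈ 0.262.
P(at least two equal) = 1 − 0.262 = 0.738.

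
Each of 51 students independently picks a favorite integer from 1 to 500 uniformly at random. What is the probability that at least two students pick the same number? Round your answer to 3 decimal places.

0.929

It's easier to compute the probability that all 51 are distinct.
P(all distinct) = 500/500 · 499/500 · ··· · 450/500 ≈ 0.071.
So the probability of at least one match is 1 − 0.071 = 0.929.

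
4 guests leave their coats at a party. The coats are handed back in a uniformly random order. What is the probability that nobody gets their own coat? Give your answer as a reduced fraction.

This is the derangement probability: permutations of 4 with no fixed point.
D(4) = 4! · (1 − 1/1! + 1/2! − ··· + (−1)^4/4!) = 9.
P = 9/24 = 3/8.

3/8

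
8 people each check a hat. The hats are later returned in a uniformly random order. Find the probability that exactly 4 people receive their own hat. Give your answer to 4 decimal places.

Choose which 4 of the 8 are fixed: C(8,4) = 70 ways.
The remaining 4 must have no fixed point: D(4) = 9.
P = 70·9/40320 = 1/64 ≈ 0.0156.

0.0156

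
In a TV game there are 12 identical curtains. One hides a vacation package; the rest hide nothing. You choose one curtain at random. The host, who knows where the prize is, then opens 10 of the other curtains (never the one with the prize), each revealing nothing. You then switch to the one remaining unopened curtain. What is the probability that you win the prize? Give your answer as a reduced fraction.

11/12

Your original curtain holds the prize with probability 1/12, so the other 11 collectively hold it with probability 11/12.
The host can always find 10 empty curtains to open, so the reveals don't change that 11/12; it is now spread over the 1 remaining unopened curtain.
P(win by switching) = (11/12) · (1/1) = 11/12.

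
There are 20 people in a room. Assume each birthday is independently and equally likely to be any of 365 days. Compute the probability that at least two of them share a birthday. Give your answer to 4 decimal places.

0.4114

It's easier to compute the probability that all 20 are distinct.
P(all distinct) = 365/365 · 364/365 · ··· · 346/365 ≈ 0.5886.
So the probability of at least one match is 1 − 0.5886 = 0.4114.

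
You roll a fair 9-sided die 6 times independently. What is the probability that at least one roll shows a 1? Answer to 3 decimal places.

0.507

P(no roll shows a 1) = (8/9)^6 ≈ 0.493.
P(at least one) = 1 − 0.493 = 0.507.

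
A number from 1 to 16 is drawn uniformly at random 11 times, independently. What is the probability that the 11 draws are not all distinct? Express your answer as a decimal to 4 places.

P(all 11 different) = 16/16 · 15/16 · ··· · 6/16 ≈ 0.0099.
P(at least two equal) = 1 − 0.0099 = 0.9901.

0.9901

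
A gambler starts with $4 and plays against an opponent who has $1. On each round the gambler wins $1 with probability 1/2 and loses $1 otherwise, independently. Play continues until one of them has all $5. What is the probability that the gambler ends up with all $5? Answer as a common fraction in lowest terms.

With a fair step, P(i) = ½P(i−1) + ½P(i+1) with P(0)=0, P(5)=1 has the linear solution P(i) = i/5.
P(4) = 4/5.

4/5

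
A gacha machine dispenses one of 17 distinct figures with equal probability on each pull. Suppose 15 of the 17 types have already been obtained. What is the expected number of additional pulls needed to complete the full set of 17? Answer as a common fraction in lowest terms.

Starting from 15 distinct types, each trial gives a new one with probability (17−i)/17 when i types are held, so the wait for the next new type is 17/(17−i).
E = 17/2 + 17/1 = 51/2.

51/2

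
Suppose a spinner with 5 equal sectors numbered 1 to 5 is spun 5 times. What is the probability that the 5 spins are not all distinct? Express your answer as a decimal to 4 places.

P(all 5 different) = 5/5 · 4/5 · ··· · 1/5 ≈ 0.0384.
P(at least two equal) = 1 − 0.0384 = 0.9616.

0.9616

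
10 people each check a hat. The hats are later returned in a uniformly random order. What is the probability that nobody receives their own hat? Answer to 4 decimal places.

0.3679

This is the derangement probability: permutations of 10 with no fixed point.
D(10) = 10! · (1 − 1/1! + 1/2! − ··· + (−1)^10/10!) = 1334961.
P = 1334961/3628800 = 16481/44800 ≈ 0.3679.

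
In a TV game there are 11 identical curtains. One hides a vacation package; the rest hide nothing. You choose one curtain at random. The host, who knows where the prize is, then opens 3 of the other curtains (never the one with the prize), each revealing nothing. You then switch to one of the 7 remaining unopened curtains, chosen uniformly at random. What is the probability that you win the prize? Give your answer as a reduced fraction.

10/77

Your original curtain holds the prize with probability 1/11, so the other 10 collectively hold it with probability 10/11.
The host can always find 3 empty curtains to open, so the reveals don't change that 10/11; it is now spread over the 7 remaining unopened curtains.
P(win by switching) = (10/11) · (1/7) = 10/77.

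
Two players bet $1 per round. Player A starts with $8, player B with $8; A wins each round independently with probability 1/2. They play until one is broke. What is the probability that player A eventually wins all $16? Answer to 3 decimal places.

0.500

With a fair step, P(i) = ½P(i−1) + ½P(i+1) with P(0)=0, P(16)=1 has the linear solution P(i) = i/16.
P(8) = 8/16 = 1/2 ≈ 0.500.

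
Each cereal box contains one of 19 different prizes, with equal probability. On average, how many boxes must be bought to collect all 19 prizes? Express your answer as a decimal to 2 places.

67.41

After i distinct types are collected, each trial gives a new one with probability (19−i)/19, so the expected wait for the next new type is 19/(19−i).
E = 19/19 + 19/18 + 19/17 + 19/16 + 19/15 + 19/14 + 19/13 + 19/12 + 19/11 + 19/10 + 19/9 + 19/8 + 19/7 + 19/6 + 19/5 + 19/4 + 19/3 + 19/2 + 19/1 = 275295799/4084080 ≈ 67.41.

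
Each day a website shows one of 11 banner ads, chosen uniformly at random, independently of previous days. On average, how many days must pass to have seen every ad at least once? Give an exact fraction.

After i distinct types are collected, each trial gives a new one with probability (11−i)/11, so the expected wait for the next new type is 11/(11−i).
E = 11/11 + 11/10 + 11/9 + 11/8 + 11/7 + 11/6 + 11/5 + 11/4 + 11/3 + 11/2 + 11/1 = 83711/2520.

83711/2520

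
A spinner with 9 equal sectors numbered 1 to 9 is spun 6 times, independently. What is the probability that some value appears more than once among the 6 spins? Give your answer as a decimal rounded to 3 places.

P(all 6 different) = 9/9 · 8/9 · ··· · 4/9 ≈ 0.114.
P(at least two equal) = 1 − 0.114 = 0.886.

0.886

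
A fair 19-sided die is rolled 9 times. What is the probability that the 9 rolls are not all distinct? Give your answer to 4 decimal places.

0.8961

P(all 9 different) = 19/19 · 18/19 · ··· · 11/19 ≈ 0.1039.
P(at least two equal) = 1 − 0.1039 = 0.8961.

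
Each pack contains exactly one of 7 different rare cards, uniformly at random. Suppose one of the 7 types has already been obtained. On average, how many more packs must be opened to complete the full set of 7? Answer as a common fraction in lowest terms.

Starting from 1 distinct type, each trial gives a new one with probability (7−i)/7 when i types are held, so the wait for the next new type is 7/(7−i).
E = 7/6 + 7/5 + 7/4 + 7/3 + 7/2 + 7/1 = 343/20.

343/20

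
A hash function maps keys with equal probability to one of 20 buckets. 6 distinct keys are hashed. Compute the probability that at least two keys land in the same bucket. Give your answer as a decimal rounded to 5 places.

It's easier to compute the probability that all 6 are distinct.
P(all distinct) = 20/20 · 19/20 · ··· · 15/20 ≈ 0.43605.
So the probability of at least one match is 1 − 0.43605 = 0.56395.

0.56395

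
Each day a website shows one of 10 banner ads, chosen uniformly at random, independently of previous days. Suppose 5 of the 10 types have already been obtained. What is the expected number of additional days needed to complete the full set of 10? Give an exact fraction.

Starting from 5 distinct types, each trial gives a new one with probability (10−i)/10 when i types are held, so the wait for the next new type is 10/(10−i).
E = 10/5 + 10/4 + 10/3 + 10/2 + 10/1 = 137/6.

137/6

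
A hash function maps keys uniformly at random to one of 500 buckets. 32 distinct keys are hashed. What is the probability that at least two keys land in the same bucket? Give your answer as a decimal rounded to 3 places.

It's easier to compute the probability that all 32 are distinct.
P(all distinct) = 500/500 · 499/500 · ··· · 469/500 ≈ 0.363.
So the probability of at least one match is 1 − 0.363 = 0.637.

0.637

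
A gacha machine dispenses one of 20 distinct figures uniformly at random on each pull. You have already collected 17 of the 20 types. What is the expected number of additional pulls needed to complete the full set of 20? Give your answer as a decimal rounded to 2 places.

36.67

Starting from 17 distinct types, each trial gives a new one with probability (20−i)/20 when i types are held, so the wait for the next new type is 20/(20−i).
E = 20/3 + 20/2 + 20/1 = 110/3 ≈ 36.67.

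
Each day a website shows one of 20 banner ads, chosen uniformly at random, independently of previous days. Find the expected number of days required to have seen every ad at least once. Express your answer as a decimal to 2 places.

71.95

After i distinct types are collected, each trial gives a new one with probability (20−i)/20, so the expected wait for the next new type is 20/(20−i).
E = 20/20 + 20/19 + 20/18 + 20/17 + 20/16 + 20/15 + 20/14 + 20/13 + 20/12 + 20/11 + 20/10 + 20/9 + 20/8 + 20/7 + 20/6 + 20/5 + 20/4 + 20/3 + 20/2 + 20/1 = 279175675/3879876 ≈ 71.95.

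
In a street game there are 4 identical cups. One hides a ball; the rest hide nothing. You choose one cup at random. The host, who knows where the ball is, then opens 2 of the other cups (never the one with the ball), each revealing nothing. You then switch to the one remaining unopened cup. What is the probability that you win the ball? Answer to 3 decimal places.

Your original cup holds the ball with probability 1/4, so the other 3 collectively hold it with probability 3/4.
The host can always find 2 empty cups to open, so the reveals don't change that 3/4; it is now spread over the 1 remaining unopened cup.
P(win by switching) = (3/4) · (1/1) = 3/4 ≈ 0.750.

0.750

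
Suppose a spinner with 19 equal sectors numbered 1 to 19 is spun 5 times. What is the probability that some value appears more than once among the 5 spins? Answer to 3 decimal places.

0.436

P(all 5 different) = 19/19 · 18/19 · ··· · 15/19 ≈ 0.564.
P(at least two equal) = 1 − 0.564 = 0.436.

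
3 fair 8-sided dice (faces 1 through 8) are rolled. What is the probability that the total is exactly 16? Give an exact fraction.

There are 8^3 = 512 equally likely outcomes.
The number of ordered 3-tuples from {1,…,8} summing to 16 is 42.
P(sum = 16) = 42/512 = 21/256.

21/256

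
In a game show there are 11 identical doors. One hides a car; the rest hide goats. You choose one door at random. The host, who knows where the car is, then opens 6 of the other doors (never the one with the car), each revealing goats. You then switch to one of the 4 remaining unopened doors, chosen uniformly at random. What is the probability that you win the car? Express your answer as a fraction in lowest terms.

Your original door holds the car with probability 1/11, so the other 10 collectively hold it with probability 10/11.
The host can always find 6 empty doors to open, so the reveals don't change that 10/11; it is now spread over the 4 remaining unopened doors.
P(win by switching) = (10/11) · (1/4) = 5/22.

5/22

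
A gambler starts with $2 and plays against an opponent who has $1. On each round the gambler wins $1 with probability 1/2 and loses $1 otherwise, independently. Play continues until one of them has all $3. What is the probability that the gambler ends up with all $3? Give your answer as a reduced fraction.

2/3

With a fair step, P(i) = ½P(i−1) + ½P(i+1) with P(0)=0, P(3)=1 has the linear solution P(i) = i/3.
P(2) = 2/3.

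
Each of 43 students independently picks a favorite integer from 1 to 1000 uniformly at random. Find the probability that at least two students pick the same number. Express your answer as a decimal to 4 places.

It's easier to compute the probability that all 43 are distinct.
P(all distinct) = 1000/1000 · 999/1000 · ··· · 958/1000 ≈ 0.4001.
So the probability of at least one match is 1 − 0.4001 = 0.5999.

0.5999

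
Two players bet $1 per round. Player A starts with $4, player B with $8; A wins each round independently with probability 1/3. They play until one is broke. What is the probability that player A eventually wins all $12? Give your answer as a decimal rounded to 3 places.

0.004

Let r = q/p = (2/3)/(1/3) = 2. The recurrence P(i) = p·P(i+1) + q·P(i−1) with P(0)=0, P(12)=1 gives P(i) = (1 − r^i)/(1 − r^12).
P(4) = (1 − (2)^4) / (1 − (2)^12) = 1/273 ≈ 0.004.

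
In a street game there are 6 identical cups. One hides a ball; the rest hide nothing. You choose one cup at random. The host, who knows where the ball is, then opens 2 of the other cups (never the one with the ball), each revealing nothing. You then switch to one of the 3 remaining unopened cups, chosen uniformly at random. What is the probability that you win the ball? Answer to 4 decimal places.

0.2778

Your original cup holds the ball with probability 1/6, so the other 5 collectively hold it with probability 5/6.
The host can always find 2 empty cups to open, so the reveals don't change that 5/6; it is now spread over the 3 remaining unopened cups.
P(win by switching) = (5/6) · (1/3) = 5/18 ≈ 0.2778.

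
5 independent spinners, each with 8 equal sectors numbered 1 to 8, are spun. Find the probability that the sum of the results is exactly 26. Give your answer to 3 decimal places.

There are 8^5 = 32768 equally likely outcomes.
The number of ordered 5-tuples from {1,…,8} summing to 26 is 2010.
P(sum = 26) = 2010/32768 = 1005/16384 ≈ 0.061.

0.061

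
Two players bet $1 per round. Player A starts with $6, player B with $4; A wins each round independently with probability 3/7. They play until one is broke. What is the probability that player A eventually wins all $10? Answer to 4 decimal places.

Let r = q/p = (4/7)/(3/7) = 4/3. The recurrence P(i) = p·P(i+1) + q·P(i−1) with P(0)=0, P(10)=1 gives P(i) = (1 − r^i)/(1 − r^10).
P(6) = (1 − (4/3)^6) / (1 − (4/3)^10) = 38961/141361 ≈ 0.2756.

0.2756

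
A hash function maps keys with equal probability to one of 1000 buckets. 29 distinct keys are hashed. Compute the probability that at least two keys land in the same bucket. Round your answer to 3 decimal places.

It's easier to compute the probability that all 29 are distinct.
P(all distinct) = 1000/1000 · 999/1000 · ··· · 972/1000 ≈ 0.664.
So the probability of at least one match is 1 − 0.664 = 0.336.

0.336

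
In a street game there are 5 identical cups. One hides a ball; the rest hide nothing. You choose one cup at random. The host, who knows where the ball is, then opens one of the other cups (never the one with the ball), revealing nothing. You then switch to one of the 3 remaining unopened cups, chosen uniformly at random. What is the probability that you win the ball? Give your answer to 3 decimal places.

0.267

Your original cup holds the ball with probability 1/5, so the other 4 collectively hold it with probability 4/5.
The host can always find an empty cup to open, so this doesn't change that 4/5; it is now spread over the 3 remaining unopened cups.
P(win by switching) = (4/5) · (1/3) = 4/15 ≈ 0.267.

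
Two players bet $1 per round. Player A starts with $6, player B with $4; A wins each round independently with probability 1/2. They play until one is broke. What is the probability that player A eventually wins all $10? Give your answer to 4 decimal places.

0.6000

With a fair step, P(i) = ½P(i−1) + ½P(i+1) with P(0)=0, P(10)=1 has the linear solution P(i) = i/10.
P(6) = 6/10 = 3/5 ≈ 0.6000.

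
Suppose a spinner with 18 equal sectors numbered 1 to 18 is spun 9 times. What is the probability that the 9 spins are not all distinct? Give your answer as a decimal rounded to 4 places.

0.9111

P(all 9 different) = 18/18 · 17/18 · ··· · 10/18 ≈ 0.0889.
P(at least two equal) = 1 − 0.0889 = 0.9111.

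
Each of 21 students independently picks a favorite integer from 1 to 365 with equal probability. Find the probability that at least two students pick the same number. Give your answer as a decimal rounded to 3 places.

0.444

It's easier to compute the probability that all 21 are distinct.
P(all distinct) = 365/365 · 364/365 · ··· · 345/365 ≈ 0.556.
So the probability of at least one match is 1 − 0.556 = 0.444.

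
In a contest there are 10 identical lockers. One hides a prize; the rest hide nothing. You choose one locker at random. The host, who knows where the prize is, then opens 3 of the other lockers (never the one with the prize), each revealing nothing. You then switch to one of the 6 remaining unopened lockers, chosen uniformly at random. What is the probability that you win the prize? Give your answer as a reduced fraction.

Your original locker holds the prize with probability 1/10, so the other 9 collectively hold it with probability 9/10.
The host can always find 3 empty lockers to open, so the reveals don't change that 9/10; it is now spread over the 6 remaining unopened lockers.
P(win by switching) = (9/10) · (1/6) = 3/20.

3/20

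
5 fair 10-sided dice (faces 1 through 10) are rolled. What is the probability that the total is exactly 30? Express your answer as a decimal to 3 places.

0.056

There are 10^5 = 100000 equally likely outcomes.
The number of ordered 5-tuples from {1,…,10} summing to 30 is 5631.
P(sum = 30) = 5631/100000 ≈ 0.056.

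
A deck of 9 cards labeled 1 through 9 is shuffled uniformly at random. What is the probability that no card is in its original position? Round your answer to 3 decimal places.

This is the derangement probability: permutations of 9 with no fixed point.
D(9) = 9! · (1 − 1/1! + 1/2! − ··· + (−1)^9/9!) = 133496.
P = 133496/362880 = 16687/45360 ≈ 0.368.

0.368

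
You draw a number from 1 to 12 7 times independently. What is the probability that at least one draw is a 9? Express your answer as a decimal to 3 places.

0.456

P(no draw is a 9) = (11/12)^7 ≈ 0.544.
P(at least one) = 1 − 0.544 = 0.456.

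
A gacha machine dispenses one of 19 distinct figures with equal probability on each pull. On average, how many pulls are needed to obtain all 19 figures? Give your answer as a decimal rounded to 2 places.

67.41

After i distinct types are collected, each trial gives a new one with probability (19−i)/19, so the expected wait for the next new type is 19/(19−i).
E = 19/19 + 19/18 + 19/17 + 19/16 + 19/15 + 19/14 + 19/13 + 19/12 + 19/11 + 19/10 + 19/9 + 19/8 + 19/7 + 19/6 + 19/5 + 19/4 + 19/3 + 19/2 + 19/1 = 275295799/4084080 ≈ 67.41.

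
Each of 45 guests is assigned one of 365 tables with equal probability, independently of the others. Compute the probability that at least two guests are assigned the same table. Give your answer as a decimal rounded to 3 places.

0.941

It's easier to compute the probability that all 45 are distinct.
P(all distinct) = 365/365 · 364/365 · ··· · 321/365 ≈ 0.059.
So the probability of at least one match is 1 − 0.059 = 0.941.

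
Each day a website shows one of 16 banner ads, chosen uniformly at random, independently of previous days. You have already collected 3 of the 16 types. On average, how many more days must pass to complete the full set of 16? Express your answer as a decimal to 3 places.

Starting from 3 distinct types, each trial gives a new one with probability (16−i)/16 when i types are held, so the wait for the next new type is 16/(16−i).
E = 16/13 + 16/12 + 16/11 + 16/10 + 16/9 + 16/8 + 16/7 + 16/6 + 16/5 + 16/4 + 16/3 + 16/2 + 16/1 = 2291986/45045 ≈ 50.882.

50.882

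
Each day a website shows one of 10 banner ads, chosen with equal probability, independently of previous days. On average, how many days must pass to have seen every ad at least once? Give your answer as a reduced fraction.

After i distinct types are collected, each trial gives a new one with probability (10−i)/10, so the expected wait for the next new type is 10/(10−i).
E = 10/10 + 10/9 + 10/8 + 10/7 + 10/6 + 10/5 + 10/4 + 10/3 + 10/2 + 10/1 = 7381/252.

7381/252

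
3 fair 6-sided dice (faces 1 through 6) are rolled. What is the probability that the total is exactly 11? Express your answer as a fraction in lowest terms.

1/8

There are 6^3 = 216 equally likely outcomes.
The number of ordered 3-tuples from {1,…,6} summing to 11 is 27.
P(sum = 11) = 27/216 = 1/8.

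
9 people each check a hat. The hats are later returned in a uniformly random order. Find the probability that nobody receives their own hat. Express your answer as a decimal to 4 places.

0.3679

This is the derangement probability: permutations of 9 with no fixed point.
D(9) = 9! · (1 − 1/1! + 1/2! − ··· + (−1)^9/9!) = 133496.
P = 133496/362880 = 16687/45360 ≈ 0.3679.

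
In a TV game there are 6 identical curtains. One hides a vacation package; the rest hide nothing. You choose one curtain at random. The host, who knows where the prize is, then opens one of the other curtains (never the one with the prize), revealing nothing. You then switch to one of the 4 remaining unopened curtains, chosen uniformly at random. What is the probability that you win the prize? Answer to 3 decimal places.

Your original curtain holds the prize with probability 1/6, so the other 5 collectively hold it with probability 5/6.
The host can always find an empty curtain to open, so this doesn't change that 5/6; it is now spread over the 4 remaining unopened curtains.
P(win by switching) = (5/6) · (1/4) = 5/24 ≈ 0.208.

0.208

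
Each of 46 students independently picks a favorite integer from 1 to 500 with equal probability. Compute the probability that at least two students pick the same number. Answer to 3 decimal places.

0.882

It's easier to compute the probability that all 46 are distinct.
P(all distinct) = 500/500 · 499/500 · ··· · 455/500 ≈ 0.118.
So the probability of at least one match is 1 − 0.118 = 0.882.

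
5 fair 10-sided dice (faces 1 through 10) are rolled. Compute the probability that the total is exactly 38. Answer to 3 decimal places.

There are 10^5 = 100000 equally likely outcomes.
The number of ordered 5-tuples from {1,…,10} summing to 38 is 1745.
P(sum = 38) = 1745/100000 = 349/20000 ≈ 0.017.

0.017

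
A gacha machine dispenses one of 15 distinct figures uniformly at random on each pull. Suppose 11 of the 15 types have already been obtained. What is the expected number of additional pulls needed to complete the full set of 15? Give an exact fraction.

125/4

Starting from 11 distinct types, each trial gives a new one with probability (15−i)/15 when i types are held, so the wait for the next new type is 15/(15−i).
E = 15/4 + 15/3 + 15/2 + 15/1 = 125/4.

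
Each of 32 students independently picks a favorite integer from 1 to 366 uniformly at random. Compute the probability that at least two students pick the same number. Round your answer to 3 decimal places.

It's easier to compute the probability that all 32 are distinct.
P(all distinct) = 366/366 · 365/366 · ··· · 335/366 ≈ 0.248.
So the probability of at least one match is 1 − 0.248 = 0.752.

0.752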